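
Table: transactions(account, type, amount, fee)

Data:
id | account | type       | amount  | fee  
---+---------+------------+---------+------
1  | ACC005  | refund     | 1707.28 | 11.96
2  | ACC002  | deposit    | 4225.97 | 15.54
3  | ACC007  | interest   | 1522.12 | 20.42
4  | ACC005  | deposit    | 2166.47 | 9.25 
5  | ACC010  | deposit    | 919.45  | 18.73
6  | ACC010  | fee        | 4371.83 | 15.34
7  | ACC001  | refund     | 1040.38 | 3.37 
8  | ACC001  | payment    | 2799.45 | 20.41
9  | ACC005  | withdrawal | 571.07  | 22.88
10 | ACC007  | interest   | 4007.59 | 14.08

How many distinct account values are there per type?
SELECT type, COUNT(DISTINCT account)
FROM transactions
GROUP BY type

Result:
  deposit: 3 distinct
  fee: 1 distinct
  interest: 1 distinct
  payment: 1 distinct
  refund: 2 distinct
  withdrawal: 1 distinct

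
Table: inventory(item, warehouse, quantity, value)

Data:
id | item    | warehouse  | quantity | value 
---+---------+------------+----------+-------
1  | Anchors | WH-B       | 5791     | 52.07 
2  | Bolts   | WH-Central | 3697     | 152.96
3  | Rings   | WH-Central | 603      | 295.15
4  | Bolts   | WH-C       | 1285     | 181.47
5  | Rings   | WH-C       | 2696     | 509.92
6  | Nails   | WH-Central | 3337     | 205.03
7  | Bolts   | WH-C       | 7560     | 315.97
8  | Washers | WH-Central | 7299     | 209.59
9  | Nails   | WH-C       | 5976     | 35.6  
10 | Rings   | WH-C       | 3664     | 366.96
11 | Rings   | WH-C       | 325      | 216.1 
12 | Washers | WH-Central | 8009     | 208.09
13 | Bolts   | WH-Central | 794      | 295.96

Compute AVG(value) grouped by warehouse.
SELECT warehouse, AVG(value) as result
FROM inventory
GROUP BY warehouse

Result:
  WH-B: 52.07
  WH-C: 271.00
  WH-Central: 227.80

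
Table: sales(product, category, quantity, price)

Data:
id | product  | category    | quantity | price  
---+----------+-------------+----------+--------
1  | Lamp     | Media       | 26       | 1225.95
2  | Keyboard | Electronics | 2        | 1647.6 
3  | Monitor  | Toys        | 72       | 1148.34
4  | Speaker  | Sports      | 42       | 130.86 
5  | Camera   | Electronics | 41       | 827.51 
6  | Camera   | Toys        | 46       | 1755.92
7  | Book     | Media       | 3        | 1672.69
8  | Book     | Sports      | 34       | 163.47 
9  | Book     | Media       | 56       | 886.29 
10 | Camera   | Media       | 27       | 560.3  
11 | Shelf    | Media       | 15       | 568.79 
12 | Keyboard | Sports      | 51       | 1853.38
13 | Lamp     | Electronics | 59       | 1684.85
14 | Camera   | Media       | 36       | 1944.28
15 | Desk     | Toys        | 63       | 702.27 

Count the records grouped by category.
SELECT category, COUNT(*) as count
FROM sales
GROUP BY category

Result:
  Electronics: 3
  Media: 6
  Sports: 3
  Toys: 3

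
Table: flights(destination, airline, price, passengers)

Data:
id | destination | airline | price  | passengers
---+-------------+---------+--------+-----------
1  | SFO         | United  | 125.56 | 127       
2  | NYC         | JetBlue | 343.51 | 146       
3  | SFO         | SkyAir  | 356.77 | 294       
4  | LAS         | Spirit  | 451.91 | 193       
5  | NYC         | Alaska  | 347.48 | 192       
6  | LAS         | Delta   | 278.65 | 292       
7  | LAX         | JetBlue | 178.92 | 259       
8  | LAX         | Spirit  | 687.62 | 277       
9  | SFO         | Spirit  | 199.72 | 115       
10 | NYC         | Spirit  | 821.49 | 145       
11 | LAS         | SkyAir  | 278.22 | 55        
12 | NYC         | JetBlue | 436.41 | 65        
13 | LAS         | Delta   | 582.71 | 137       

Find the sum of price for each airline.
SELECT airline, SUM(price) as result
FROM flights
GROUP BY airline

Result:
  Alaska: 347.48
  Delta: 861.36
  JetBlue: 958.84
  SkyAir: 634.99
  Spirit: 2160.74
  United: 125.56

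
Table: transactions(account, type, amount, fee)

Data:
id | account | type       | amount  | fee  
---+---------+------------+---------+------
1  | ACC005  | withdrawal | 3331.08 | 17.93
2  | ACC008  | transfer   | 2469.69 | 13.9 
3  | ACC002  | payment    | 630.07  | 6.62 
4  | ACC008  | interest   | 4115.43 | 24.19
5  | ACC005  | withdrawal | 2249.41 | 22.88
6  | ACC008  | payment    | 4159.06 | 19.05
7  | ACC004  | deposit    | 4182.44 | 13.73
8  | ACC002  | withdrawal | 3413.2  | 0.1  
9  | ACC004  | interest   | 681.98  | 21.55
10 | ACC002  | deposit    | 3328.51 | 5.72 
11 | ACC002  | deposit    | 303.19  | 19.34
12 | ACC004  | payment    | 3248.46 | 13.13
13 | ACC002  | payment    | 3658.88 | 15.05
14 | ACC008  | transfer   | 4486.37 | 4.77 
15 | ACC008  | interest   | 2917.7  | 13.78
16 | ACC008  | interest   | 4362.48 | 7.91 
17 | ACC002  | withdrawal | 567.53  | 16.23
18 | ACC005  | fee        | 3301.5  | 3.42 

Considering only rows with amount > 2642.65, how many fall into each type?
SELECT type, COUNT(*)
FROM transactions
WHERE amount > 2642.65
GROUP BY type

Note: WHERE filters rows before grouping.

Result:
  deposit: 2
  fee: 1
  interest: 3
  payment: 3
  transfer: 1
  withdrawal: 2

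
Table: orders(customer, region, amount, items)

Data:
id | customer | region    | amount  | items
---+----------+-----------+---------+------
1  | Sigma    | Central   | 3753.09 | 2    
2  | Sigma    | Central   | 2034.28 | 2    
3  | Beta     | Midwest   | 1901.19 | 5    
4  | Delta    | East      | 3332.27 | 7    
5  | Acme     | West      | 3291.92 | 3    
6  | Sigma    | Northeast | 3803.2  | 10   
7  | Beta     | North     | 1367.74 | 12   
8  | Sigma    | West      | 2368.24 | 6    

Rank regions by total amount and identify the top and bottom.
SELECT region, SUM(amount)
FROM orders
GROUP BY region
ORDER BY SUM(amount)

All groups:
  North: 1367.74
  Midwest: 1901.19
  East: 3332.27
  Northeast: 3803.20
  West: 5660.16
  Central: 5787.37

Highest: Central (5787.37)
Lowest: North (1367.74)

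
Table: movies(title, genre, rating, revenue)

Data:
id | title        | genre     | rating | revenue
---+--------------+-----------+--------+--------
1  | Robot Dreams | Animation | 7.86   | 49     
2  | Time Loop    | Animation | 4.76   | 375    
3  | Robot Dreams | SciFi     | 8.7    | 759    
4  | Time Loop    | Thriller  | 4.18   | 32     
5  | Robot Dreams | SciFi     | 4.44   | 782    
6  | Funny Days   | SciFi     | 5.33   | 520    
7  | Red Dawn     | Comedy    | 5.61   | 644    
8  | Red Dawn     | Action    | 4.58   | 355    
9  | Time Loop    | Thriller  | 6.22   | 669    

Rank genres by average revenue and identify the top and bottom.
SELECT genre, AVG(revenue)
FROM movies
GROUP BY genre
ORDER BY AVG(revenue)

All groups:
  Animation: 212.00
  Thriller: 350.50
  Action: 355.00
  Comedy: 644.00
  SciFi: 687.00

Highest: SciFi (687.00)
Lowest: Animation (212.00)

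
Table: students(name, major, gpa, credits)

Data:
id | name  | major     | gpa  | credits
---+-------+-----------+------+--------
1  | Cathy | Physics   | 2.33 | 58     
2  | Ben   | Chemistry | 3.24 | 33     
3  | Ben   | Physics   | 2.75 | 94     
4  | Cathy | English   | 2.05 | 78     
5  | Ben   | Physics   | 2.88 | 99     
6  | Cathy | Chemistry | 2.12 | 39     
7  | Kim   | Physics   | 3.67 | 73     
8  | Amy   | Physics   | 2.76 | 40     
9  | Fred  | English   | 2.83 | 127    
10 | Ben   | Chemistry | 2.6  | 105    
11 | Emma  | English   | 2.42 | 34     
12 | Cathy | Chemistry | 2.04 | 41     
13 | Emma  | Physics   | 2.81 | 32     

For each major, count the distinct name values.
SELECT major, COUNT(DISTINCT name)
FROM students
GROUP BY major

Result:
  Chemistry: 2 distinct
  English: 3 distinct
  Physics: 5 distinct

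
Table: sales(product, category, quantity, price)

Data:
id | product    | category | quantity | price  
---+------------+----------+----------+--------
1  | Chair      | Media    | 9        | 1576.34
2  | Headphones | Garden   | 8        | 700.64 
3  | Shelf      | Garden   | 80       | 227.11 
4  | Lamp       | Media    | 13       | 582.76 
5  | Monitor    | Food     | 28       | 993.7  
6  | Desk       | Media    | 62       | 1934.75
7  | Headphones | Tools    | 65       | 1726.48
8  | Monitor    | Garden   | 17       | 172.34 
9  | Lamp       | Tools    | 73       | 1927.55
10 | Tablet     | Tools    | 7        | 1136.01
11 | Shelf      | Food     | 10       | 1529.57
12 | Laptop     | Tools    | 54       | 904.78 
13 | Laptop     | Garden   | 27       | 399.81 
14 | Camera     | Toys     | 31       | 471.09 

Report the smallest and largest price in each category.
SELECT category, MIN(price), MAX(price)
FROM sales
GROUP BY category

Result:
  Food: min=993.70, max=1529.57
  Garden: min=172.34, max=700.64
  Media: min=582.76, max=1934.75
  Tools: min=904.78, max=1927.55
  Toys: min=471.09, max=471.09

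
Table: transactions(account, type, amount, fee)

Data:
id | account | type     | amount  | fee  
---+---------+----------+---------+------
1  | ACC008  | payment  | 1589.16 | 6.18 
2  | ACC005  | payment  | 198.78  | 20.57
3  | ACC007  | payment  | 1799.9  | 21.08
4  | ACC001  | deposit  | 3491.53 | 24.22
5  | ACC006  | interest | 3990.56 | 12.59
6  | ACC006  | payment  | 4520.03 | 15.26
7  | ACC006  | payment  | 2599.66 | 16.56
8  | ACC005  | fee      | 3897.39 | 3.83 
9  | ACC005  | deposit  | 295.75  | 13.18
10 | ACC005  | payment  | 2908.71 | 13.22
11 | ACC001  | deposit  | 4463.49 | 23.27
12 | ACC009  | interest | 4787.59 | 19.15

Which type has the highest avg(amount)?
SELECT type, AVG(amount) as val
FROM transactions
GROUP BY type
ORDER BY val DESC
LIMIT 1

Result: interest with avg(amount) = 4389.08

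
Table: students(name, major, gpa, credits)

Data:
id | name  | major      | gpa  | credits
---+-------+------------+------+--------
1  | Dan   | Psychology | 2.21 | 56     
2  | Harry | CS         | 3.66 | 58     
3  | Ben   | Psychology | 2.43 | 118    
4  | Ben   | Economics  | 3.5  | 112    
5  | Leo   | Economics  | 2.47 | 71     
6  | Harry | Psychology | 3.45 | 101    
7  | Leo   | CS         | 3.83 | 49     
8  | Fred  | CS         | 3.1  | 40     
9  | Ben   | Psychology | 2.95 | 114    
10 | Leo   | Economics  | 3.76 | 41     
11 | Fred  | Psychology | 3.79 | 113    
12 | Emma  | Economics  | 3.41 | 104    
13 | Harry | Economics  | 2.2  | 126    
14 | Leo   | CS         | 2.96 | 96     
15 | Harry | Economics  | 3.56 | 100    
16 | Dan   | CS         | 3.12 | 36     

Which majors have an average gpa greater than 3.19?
SELECT major, AVG(gpa)
FROM students
GROUP BY major
HAVING AVG(gpa) > 3.19

Result:
  CS: avg=3.33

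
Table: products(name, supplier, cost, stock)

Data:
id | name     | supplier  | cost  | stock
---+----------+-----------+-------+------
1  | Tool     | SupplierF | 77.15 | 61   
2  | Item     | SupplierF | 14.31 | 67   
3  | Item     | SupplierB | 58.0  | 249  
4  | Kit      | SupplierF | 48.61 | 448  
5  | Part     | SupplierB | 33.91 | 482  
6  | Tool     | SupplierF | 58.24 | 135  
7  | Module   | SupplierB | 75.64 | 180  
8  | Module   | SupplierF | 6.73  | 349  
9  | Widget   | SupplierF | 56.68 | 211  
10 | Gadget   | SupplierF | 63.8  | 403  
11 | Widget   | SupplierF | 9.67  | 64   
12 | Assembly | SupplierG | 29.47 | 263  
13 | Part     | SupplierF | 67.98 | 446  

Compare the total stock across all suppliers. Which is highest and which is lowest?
SELECT supplier, SUM(stock)
FROM products
GROUP BY supplier
ORDER BY SUM(stock)

All groups:
  SupplierG: 263
  SupplierB: 911
  SupplierF: 2184

Highest: SupplierF (2184)
Lowest: SupplierG (263)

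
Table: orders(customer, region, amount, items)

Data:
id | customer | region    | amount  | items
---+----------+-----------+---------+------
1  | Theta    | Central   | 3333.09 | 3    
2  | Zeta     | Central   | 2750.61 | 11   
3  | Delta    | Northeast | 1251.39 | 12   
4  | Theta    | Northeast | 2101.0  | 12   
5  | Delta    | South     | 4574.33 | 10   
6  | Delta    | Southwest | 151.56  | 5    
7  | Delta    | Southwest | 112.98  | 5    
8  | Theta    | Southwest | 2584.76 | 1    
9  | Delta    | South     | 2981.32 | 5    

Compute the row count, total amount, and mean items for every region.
SELECT region,
       COUNT(*) as cnt,
       SUM(amount) as total_amount,
       AVG(items) as avg_items
FROM orders
GROUP BY region

Result:
  Central: 2 records, 6083.70 total amount, 7.00 avg items
  Northeast: 2 records, 3352.39 total amount, 12.00 avg items
  South: 2 records, 7555.65 total amount, 7.50 avg items
  Southwest: 3 records, 2849.30 total amount, 3.67 avg items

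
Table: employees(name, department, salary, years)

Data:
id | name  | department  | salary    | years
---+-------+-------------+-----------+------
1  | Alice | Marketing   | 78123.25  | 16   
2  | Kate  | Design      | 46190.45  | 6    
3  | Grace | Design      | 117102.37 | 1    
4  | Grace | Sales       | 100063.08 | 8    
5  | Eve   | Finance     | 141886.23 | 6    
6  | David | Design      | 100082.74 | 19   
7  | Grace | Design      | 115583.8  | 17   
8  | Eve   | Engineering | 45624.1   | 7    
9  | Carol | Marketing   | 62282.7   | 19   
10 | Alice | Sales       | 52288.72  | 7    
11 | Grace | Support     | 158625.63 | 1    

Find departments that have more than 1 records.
SELECT department, COUNT(*) as cnt
FROM employees
GROUP BY department
HAVING COUNT(*) > 1

Result:
  Design: 4
  Marketing: 2
  Sales: 2

Note: HAVING filters groups after aggregation, WHERE filters rows before.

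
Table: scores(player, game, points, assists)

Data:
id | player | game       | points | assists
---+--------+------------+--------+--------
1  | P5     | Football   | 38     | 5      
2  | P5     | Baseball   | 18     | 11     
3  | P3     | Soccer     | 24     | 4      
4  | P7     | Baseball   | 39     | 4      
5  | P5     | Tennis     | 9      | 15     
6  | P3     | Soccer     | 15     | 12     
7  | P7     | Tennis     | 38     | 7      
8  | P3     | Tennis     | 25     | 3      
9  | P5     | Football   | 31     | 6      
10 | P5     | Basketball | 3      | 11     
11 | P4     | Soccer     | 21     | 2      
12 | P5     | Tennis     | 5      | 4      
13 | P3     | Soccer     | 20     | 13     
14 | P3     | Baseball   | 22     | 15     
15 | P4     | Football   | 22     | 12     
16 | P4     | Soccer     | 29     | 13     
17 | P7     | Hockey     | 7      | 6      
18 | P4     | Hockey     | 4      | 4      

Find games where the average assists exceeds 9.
SELECT game, AVG(assists)
FROM scores
GROUP BY game
HAVING AVG(assists) > 9

Result:
  Baseball: avg=10.00
  Basketball: avg=11.00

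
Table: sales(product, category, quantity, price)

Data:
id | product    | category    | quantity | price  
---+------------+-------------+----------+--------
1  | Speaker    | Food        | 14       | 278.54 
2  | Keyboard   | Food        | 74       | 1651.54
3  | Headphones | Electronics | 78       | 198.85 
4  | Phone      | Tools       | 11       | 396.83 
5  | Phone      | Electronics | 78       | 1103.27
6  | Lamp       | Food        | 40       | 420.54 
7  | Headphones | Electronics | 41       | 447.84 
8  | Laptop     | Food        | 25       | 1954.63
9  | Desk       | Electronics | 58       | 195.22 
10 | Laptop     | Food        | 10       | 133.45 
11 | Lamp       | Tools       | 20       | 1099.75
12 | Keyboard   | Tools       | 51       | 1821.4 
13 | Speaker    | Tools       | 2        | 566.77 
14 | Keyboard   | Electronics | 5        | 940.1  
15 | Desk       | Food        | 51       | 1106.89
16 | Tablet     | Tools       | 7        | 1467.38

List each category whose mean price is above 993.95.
SELECT category, AVG(price)
FROM sales
GROUP BY category
HAVING AVG(price) > 993.95

Result:
  Tools: avg=1070.43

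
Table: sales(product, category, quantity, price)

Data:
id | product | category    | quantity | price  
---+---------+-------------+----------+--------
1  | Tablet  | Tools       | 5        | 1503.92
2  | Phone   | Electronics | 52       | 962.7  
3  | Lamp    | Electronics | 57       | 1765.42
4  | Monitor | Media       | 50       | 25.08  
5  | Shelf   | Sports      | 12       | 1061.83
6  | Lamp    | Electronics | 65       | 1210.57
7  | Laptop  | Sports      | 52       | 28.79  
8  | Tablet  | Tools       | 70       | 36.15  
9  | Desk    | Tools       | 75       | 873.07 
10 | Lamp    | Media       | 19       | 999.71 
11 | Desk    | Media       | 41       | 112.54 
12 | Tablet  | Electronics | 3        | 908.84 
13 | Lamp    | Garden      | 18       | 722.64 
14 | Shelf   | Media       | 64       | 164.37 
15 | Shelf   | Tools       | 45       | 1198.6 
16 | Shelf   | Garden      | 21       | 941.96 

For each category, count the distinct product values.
SELECT category, COUNT(DISTINCT product)
FROM sales
GROUP BY category

Result:
  Electronics: 3 distinct
  Garden: 2 distinct
  Media: 4 distinct
  Sports: 2 distinct
  Tools: 3 distinct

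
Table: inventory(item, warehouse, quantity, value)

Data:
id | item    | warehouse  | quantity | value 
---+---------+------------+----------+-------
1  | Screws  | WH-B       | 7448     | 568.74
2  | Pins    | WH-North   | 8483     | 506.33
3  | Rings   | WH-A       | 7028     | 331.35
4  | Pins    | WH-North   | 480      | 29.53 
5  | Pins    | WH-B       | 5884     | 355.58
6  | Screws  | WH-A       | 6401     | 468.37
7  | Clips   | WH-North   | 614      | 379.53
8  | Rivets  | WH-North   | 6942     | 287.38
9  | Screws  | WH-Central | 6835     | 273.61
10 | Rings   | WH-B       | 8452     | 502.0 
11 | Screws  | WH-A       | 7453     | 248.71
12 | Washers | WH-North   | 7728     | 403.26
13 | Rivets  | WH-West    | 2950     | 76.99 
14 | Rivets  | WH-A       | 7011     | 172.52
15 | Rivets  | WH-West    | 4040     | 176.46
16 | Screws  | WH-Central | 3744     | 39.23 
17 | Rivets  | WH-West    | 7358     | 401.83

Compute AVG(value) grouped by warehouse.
SELECT warehouse, AVG(value) as result
FROM inventory
GROUP BY warehouse

Result:
  WH-A: 305.24
  WH-B: 475.44
  WH-Central: 156.42
  WH-North: 321.21
  WH-West: 218.43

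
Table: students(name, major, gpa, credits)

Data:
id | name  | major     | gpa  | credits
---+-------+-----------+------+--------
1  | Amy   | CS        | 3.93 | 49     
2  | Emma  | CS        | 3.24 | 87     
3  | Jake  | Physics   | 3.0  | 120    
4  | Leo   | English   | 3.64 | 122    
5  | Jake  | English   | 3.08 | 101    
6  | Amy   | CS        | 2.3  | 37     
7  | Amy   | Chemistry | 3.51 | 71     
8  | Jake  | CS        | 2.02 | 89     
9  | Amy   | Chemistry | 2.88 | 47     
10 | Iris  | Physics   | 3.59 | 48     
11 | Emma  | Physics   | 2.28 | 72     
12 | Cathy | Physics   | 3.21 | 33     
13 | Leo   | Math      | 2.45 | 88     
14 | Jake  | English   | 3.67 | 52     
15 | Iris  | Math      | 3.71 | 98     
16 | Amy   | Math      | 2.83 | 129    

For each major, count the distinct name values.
SELECT major, COUNT(DISTINCT name)
FROM students
GROUP BY major

Result:
  CS: 3 distinct
  Chemistry: 1 distinct
  English: 2 distinct
  Math: 3 distinct
  Physics: 4 distinct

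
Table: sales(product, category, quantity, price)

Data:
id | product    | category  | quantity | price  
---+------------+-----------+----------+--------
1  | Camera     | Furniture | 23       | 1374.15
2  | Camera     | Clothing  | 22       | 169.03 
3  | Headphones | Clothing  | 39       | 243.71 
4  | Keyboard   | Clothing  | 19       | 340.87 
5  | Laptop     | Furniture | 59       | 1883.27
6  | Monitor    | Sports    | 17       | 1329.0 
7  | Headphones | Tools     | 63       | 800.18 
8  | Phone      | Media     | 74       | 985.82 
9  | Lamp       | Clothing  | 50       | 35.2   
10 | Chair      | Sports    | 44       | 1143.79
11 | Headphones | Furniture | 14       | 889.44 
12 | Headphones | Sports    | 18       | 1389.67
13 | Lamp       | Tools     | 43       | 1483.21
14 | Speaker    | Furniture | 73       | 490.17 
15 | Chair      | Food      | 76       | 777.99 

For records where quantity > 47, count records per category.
SELECT category, COUNT(*)
FROM sales
WHERE quantity > 47
GROUP BY category

Note: WHERE filters rows before grouping.

Result:
  Clothing: 1
  Food: 1
  Furniture: 2
  Media: 1
  Tools: 1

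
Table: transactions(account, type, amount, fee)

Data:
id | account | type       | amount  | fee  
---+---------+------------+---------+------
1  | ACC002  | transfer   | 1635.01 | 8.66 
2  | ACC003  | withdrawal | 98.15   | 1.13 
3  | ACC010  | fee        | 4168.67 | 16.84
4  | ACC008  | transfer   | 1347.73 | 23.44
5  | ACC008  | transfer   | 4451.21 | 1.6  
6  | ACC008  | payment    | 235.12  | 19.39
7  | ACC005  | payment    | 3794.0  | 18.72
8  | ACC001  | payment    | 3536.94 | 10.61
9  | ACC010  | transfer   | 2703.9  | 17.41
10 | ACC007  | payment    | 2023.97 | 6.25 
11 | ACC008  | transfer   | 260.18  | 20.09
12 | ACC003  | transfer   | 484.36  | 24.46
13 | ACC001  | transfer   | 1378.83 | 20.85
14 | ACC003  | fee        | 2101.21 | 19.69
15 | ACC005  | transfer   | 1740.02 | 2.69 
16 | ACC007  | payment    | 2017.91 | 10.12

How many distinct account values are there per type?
SELECT type, COUNT(DISTINCT account)
FROM transactions
GROUP BY type

Result:
  fee: 2 distinct
  payment: 4 distinct
  transfer: 6 distinct
  withdrawal: 1 distinct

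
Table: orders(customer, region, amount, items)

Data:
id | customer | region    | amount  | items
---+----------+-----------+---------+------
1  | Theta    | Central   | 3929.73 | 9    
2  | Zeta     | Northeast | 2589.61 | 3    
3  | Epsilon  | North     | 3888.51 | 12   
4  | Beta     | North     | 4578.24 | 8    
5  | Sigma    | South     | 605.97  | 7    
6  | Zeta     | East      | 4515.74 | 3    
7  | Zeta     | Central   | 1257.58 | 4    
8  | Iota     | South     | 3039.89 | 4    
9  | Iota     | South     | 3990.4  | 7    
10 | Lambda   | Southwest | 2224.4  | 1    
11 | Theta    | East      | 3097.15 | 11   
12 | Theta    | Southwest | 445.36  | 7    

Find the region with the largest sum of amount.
SELECT region, SUM(amount) as val
FROM orders
GROUP BY region
ORDER BY val DESC
LIMIT 1

Result: North with sum(amount) = 8466.75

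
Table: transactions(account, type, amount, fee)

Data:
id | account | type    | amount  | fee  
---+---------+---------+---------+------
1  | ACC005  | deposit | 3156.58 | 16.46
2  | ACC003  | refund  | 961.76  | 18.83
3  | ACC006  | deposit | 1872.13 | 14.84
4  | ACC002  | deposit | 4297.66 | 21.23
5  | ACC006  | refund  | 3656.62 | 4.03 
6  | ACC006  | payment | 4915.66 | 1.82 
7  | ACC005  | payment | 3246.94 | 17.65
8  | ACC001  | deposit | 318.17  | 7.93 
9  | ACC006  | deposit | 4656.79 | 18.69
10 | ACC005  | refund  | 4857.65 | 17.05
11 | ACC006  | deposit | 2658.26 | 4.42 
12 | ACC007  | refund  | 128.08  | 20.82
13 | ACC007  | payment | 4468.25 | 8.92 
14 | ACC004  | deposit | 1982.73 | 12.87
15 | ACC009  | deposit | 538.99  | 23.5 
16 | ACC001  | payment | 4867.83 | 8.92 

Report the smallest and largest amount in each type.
SELECT type, MIN(amount), MAX(amount)
FROM transactions
GROUP BY type

Result:
  deposit: min=318.17, max=4656.79
  payment: min=3246.94, max=4915.66
  refund: min=128.08, max=4857.65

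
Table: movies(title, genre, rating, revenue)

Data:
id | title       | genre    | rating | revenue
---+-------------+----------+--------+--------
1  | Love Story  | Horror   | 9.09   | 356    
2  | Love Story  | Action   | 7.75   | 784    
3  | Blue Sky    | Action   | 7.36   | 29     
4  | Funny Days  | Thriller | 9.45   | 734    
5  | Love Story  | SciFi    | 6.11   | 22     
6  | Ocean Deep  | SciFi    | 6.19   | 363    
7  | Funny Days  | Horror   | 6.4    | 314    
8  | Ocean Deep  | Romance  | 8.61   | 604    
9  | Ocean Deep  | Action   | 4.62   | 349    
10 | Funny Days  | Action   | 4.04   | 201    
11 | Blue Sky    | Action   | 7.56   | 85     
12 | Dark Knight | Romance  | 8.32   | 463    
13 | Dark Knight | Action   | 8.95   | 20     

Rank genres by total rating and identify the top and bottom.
SELECT genre, SUM(rating)
FROM movies
GROUP BY genre
ORDER BY SUM(rating)

All groups:
  Thriller: 9.45
  SciFi: 12.30
  Horror: 15.49
  Romance: 16.93
  Action: 40.28

Highest: Action (40.28)
Lowest: Thriller (9.45)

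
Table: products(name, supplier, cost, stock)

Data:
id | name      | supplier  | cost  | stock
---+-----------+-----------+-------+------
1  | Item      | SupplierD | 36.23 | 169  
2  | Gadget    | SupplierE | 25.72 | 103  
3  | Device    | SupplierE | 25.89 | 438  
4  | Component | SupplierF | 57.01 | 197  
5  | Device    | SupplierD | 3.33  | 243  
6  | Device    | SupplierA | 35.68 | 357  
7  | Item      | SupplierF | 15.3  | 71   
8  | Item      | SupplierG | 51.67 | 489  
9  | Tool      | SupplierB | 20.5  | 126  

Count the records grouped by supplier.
SELECT supplier, COUNT(*) as count
FROM products
GROUP BY supplier

Result:
  SupplierA: 1
  SupplierB: 1
  SupplierD: 2
  SupplierE: 2
  SupplierF: 2
  SupplierG: 1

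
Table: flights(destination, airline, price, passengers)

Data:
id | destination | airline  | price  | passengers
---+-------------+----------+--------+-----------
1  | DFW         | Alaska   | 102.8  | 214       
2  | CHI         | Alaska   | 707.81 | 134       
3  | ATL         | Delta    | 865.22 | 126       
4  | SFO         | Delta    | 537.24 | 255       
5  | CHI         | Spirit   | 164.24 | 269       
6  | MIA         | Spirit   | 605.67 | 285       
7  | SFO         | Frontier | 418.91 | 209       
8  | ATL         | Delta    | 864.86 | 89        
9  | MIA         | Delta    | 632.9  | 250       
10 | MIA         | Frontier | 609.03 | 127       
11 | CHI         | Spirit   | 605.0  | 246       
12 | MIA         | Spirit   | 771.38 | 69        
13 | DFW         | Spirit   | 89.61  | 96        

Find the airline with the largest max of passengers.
SELECT airline, MAX(passengers) as val
FROM flights
GROUP BY airline
ORDER BY val DESC
LIMIT 1

Result: Spirit with max(passengers) = 285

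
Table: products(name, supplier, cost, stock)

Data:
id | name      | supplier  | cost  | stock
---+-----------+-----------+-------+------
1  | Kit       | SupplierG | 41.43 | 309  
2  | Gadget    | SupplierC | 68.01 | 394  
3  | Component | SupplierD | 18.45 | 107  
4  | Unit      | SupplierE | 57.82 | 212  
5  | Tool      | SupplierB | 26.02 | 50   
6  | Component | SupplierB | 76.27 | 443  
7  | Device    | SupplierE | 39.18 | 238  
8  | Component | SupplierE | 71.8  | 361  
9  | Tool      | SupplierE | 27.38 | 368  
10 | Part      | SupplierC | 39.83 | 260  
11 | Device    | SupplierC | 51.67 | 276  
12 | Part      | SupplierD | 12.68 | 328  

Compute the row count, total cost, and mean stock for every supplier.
SELECT supplier,
       COUNT(*) as cnt,
       SUM(cost) as total_cost,
       AVG(stock) as avg_stock
FROM products
GROUP BY supplier

Result:
  SupplierB: 2 records, 102.29 total cost, 246.50 avg stock
  SupplierC: 3 records, 159.51 total cost, 310.00 avg stock
  SupplierD: 2 records, 31.13 total cost, 217.50 avg stock
  SupplierE: 4 records, 196.18 total cost, 294.75 avg stock
  SupplierG: 1 records, 41.43 total cost, 309.00 avg stock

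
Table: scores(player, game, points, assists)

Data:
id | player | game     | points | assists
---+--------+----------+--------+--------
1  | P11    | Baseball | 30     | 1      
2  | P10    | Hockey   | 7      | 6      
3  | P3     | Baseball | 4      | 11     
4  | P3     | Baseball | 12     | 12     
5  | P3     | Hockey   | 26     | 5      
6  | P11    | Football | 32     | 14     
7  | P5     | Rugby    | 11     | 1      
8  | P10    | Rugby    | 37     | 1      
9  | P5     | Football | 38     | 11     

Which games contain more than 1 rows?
SELECT game, COUNT(*) as cnt
FROM scores
GROUP BY game
HAVING COUNT(*) > 1

Result:
  Baseball: 3
  Football: 2
  Hockey: 2
  Rugby: 2

Note: HAVING filters groups after aggregation, WHERE filters rows before.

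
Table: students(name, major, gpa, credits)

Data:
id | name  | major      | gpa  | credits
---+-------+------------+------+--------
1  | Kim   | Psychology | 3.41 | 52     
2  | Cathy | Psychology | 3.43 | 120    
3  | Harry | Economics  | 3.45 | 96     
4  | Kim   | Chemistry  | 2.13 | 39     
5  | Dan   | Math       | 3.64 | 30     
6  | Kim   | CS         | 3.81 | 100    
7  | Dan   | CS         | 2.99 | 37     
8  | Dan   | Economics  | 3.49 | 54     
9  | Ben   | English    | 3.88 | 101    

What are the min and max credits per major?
SELECT major, MIN(credits), MAX(credits)
FROM students
GROUP BY major

Result:
  CS: min=37, max=100
  Chemistry: min=39, max=39
  Economics: min=54, max=96
  English: min=101, max=101
  Math: min=30, max=30
  Psychology: min=52, max=120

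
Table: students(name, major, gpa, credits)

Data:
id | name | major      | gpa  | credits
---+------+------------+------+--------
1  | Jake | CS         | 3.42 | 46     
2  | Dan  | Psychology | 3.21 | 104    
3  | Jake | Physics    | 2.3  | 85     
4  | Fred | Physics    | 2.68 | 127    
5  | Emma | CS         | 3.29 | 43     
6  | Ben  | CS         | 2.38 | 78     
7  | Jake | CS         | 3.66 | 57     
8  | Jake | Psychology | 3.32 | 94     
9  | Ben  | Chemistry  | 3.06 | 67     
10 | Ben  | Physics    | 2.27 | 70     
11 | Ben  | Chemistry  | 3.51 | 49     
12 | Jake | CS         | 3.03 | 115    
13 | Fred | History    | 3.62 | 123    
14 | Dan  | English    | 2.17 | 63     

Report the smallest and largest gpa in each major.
SELECT major, MIN(gpa), MAX(gpa)
FROM students
GROUP BY major

Result:
  CS: min=2.38, max=3.66
  Chemistry: min=3.06, max=3.51
  English: min=2.17, max=2.17
  History: min=3.62, max=3.62
  Physics: min=2.27, max=2.68
  Psychology: min=3.21, max=3.32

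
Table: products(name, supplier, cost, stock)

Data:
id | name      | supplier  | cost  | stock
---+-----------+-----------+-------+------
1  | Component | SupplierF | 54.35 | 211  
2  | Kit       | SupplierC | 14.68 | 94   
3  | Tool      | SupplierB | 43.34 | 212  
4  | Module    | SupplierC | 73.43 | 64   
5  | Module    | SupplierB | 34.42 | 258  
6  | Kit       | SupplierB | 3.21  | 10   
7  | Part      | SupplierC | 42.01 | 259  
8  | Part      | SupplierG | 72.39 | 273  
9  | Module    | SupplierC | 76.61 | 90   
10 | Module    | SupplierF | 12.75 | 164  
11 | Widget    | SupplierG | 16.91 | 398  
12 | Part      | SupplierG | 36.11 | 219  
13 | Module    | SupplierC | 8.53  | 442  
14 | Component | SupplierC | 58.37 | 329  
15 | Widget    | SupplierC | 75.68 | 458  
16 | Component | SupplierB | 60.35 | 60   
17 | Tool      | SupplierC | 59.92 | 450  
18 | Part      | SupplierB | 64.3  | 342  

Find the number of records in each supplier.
SELECT supplier, COUNT(*) as count
FROM products
GROUP BY supplier

Result:
  SupplierB: 5
  SupplierC: 8
  SupplierF: 2
  SupplierG: 3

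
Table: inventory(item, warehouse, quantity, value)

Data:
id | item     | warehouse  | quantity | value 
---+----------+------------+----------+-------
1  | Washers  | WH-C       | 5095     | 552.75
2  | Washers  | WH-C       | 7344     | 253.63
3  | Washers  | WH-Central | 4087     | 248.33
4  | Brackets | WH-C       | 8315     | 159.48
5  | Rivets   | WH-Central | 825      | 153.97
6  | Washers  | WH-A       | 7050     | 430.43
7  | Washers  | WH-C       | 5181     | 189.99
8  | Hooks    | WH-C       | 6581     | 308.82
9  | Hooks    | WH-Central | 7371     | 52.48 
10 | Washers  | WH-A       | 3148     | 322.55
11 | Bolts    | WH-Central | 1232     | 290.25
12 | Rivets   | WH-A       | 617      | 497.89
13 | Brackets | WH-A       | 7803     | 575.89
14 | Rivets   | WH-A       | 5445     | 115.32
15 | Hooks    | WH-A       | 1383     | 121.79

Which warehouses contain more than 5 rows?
SELECT warehouse, COUNT(*) as cnt
FROM inventory
GROUP BY warehouse
HAVING COUNT(*) > 5

Result:
  WH-A: 6

Note: HAVING filters groups after aggregation, WHERE filters rows before.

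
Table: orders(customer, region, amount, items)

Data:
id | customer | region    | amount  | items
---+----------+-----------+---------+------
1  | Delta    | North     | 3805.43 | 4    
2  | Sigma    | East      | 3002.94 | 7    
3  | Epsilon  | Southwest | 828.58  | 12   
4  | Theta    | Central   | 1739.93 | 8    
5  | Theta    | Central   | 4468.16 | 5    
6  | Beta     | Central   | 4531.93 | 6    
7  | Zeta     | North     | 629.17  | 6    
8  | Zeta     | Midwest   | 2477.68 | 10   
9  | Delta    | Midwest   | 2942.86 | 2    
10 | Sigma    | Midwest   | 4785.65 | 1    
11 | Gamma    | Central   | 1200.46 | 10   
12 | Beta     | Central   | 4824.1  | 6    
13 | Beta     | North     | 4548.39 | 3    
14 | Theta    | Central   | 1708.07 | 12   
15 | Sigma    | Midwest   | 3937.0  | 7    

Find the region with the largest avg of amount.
SELECT region, AVG(amount) as val
FROM orders
GROUP BY region
ORDER BY val DESC
LIMIT 1

Result: Midwest with avg(amount) = 3535.80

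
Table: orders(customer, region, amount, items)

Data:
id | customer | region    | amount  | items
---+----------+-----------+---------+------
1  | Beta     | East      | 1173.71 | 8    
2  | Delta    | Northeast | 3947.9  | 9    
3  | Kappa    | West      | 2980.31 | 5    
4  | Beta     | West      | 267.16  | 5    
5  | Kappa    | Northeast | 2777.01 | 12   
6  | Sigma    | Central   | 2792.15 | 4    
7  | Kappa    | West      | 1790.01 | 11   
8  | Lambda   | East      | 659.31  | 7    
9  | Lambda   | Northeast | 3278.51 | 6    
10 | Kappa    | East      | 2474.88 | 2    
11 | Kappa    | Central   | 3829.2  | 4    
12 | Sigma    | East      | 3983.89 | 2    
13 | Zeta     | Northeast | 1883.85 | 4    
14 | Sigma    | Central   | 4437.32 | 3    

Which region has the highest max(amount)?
SELECT region, MAX(amount) as val
FROM orders
GROUP BY region
ORDER BY val DESC
LIMIT 1

Result: Central with max(amount) = 4437.32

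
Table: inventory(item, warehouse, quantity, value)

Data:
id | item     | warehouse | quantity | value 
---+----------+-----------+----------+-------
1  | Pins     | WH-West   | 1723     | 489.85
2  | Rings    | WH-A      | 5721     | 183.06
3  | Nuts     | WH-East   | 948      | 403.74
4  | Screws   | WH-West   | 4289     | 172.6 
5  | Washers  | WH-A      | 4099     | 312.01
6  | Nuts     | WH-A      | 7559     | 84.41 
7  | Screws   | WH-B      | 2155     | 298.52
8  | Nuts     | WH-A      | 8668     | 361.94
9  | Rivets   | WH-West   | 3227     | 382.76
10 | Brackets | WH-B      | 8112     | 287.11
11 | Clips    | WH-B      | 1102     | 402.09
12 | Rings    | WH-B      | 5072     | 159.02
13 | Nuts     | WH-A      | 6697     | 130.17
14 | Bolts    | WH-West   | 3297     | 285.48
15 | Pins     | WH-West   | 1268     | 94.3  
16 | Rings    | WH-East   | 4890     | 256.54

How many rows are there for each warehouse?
SELECT warehouse, COUNT(*) as count
FROM inventory
GROUP BY warehouse

Result:
  WH-A: 5
  WH-B: 4
  WH-East: 2
  WH-West: 5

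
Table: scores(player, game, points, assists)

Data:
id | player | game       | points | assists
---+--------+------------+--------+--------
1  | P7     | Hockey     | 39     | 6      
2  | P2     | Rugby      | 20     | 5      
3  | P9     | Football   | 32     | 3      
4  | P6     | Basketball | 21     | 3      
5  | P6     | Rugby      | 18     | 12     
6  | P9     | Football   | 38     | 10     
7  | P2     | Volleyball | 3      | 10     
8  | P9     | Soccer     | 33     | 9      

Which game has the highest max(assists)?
SELECT game, MAX(assists) as val
FROM scores
GROUP BY game
ORDER BY val DESC
LIMIT 1

Result: Rugby with max(assists) = 12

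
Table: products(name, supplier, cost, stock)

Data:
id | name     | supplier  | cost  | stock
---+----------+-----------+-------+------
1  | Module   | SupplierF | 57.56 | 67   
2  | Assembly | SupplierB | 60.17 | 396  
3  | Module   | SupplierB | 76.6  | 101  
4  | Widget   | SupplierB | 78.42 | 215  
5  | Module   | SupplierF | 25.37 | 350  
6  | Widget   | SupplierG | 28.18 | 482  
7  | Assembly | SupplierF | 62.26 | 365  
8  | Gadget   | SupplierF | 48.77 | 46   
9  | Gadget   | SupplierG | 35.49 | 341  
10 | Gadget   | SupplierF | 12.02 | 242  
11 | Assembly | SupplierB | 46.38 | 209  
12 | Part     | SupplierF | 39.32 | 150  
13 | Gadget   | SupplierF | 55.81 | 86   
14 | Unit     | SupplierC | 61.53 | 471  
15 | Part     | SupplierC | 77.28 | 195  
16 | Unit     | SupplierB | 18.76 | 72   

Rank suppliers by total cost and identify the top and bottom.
SELECT supplier, SUM(cost)
FROM products
GROUP BY supplier
ORDER BY SUM(cost)

All groups:
  SupplierG: 63.67
  SupplierC: 138.81
  SupplierB: 280.33
  SupplierF: 301.11

Highest: SupplierF (301.11)
Lowest: SupplierG (63.67)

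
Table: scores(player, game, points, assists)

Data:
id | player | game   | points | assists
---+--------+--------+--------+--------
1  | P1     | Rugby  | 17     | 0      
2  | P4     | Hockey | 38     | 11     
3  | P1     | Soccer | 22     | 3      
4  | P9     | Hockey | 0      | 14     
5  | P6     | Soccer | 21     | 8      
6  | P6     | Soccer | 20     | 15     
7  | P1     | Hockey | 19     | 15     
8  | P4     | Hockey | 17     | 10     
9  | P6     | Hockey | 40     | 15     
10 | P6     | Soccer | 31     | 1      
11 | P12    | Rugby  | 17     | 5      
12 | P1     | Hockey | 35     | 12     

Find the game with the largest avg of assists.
SELECT game, AVG(assists) as val
FROM scores
GROUP BY game
ORDER BY val DESC
LIMIT 1

Result: Hockey with avg(assists) = 12.83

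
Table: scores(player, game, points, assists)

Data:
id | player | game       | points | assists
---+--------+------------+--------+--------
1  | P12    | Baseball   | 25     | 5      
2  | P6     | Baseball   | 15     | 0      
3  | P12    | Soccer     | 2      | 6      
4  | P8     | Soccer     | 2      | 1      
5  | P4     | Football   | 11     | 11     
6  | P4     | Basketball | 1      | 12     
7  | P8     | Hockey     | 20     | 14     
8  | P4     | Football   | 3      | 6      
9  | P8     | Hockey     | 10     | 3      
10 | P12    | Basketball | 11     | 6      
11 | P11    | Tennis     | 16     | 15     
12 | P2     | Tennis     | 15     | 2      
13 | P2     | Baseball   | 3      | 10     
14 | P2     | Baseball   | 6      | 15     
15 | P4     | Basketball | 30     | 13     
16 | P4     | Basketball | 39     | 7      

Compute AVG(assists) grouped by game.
SELECT game, AVG(assists) as result
FROM scores
GROUP BY game

Result:
  Baseball: 7.50
  Basketball: 9.50
  Football: 8.50
  Hockey: 8.50
  Soccer: 3.50
  Tennis: 8.50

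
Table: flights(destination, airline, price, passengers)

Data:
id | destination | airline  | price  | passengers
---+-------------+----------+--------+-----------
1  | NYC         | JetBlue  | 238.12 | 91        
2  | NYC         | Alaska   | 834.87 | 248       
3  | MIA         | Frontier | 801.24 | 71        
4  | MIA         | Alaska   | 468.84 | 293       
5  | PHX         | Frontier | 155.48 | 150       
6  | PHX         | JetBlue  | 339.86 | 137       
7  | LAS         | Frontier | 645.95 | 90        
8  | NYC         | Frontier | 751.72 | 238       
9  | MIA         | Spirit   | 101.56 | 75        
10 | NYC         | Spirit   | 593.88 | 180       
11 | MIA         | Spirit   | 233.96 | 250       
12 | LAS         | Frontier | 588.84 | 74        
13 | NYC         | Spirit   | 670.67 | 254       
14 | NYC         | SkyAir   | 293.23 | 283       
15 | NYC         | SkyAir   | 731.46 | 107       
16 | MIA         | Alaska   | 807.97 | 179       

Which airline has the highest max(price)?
SELECT airline, MAX(price) as val
FROM flights
GROUP BY airline
ORDER BY val DESC
LIMIT 1

Result: Alaska with max(price) = 834.87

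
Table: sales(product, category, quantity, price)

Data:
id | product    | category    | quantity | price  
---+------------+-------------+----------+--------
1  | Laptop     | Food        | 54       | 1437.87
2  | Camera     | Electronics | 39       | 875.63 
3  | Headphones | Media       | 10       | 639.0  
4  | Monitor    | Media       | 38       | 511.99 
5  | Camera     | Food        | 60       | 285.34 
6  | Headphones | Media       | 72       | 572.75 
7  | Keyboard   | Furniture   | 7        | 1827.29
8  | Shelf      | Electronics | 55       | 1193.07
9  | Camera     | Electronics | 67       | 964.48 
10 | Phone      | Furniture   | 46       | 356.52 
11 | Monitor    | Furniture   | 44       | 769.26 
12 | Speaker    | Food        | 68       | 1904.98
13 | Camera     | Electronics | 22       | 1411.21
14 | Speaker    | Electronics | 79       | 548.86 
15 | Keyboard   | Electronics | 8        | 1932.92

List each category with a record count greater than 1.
SELECT category, COUNT(*) as cnt
FROM sales
GROUP BY category
HAVING COUNT(*) > 1

Result:
  Electronics: 6
  Food: 3
  Furniture: 3
  Media: 3

Note: HAVING filters groups after aggregation, WHERE filters rows before.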